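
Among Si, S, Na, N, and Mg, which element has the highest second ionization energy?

Na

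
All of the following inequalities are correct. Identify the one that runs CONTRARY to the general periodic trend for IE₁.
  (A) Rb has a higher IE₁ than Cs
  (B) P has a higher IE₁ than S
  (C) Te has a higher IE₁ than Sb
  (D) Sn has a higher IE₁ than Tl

(B)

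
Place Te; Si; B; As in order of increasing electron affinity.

B < As < Si < Te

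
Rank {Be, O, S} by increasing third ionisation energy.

S < O < Be

Consider each +2 ion: Be²⁺ is the bare [He] core; O²⁺ still has 4 valence electrons; S²⁺ still has 4 valence electrons.
Core electrons are held far more tightly than valence electrons, so Be tops the IE_3 order.
Valence configurations: O²⁺ [He]2s²2p², S²⁺ [Ne]3s²3p².
Approximate IE_3 values (kJ/mol): Be 14849, O 5300, S 3357.
Overall IE_3 order: S < O < Be.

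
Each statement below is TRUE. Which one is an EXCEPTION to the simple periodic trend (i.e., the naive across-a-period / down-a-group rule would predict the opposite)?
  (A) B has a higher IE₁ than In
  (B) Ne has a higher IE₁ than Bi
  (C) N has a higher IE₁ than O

The general trend: IE₁ increases across a period and decreases down a group.
(A) B (period 2, group 13) vs In (period 5, group 13): the stated order agrees with the simple trend.
(B) Ne (period 2, group 18) vs Bi (period 6, group 15): the stated order agrees with the simple trend.
(C) N (period 2, group 15) vs O (period 2, group 16): the stated order contradicts the simple trend.
The exception is (C): pairing an electron in O's 2p⁴ costs repulsion energy, so O ionizes more easily than half-filled N (2p³).

(C)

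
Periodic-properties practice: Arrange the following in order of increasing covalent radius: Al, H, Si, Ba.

H is in period 1, group 1; Al is in period 3, group 13; Si is in period 3, group 14; Ba is in period 6, group 2.
Moving right in a period, electrons are added to the same shell under a stronger nuclear pull, so atoms get smaller; moving down, a new shell is opened and atoms get larger.
These span different periods and groups, so the two trends combine.
Si > H: period and group pull opposite ways; the down-group shift dominates (116 vs 32 pm).
Al > Si: both are in period 3; the period trend gives Al the larger value.
Ba > Al: relative to Al, both the across-period and down-group shifts push Ba's atomic radius up.
Tabulated atomic radius (pm): H 32, Al 126, Si 116, Ba 196.
So from smallest to largest: H < Si < Al < Ba.

H, Si, Al, Ba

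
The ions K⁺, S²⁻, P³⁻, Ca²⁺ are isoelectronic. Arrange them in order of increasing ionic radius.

All of these have 18 electrons, so size is governed by nuclear charge alone: the more protons, the stronger the pull on the same electron cloud, and the smaller the ion.
Nuclear charges: Ca²⁺ (Z=20), K⁺ (Z=19), S²⁻ (Z=16), P³⁻ (Z=15).
Smallest to largest: Ca²⁺ < K⁺ < S²⁻ < P³⁻.

Ca²⁺ < K⁺ < S²⁻ < P³⁻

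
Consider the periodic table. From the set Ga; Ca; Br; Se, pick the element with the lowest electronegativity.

Ca

Smaller atoms with higher effective nuclear charge are more electronegative.
All lie in period 4, so electronegativity increases left to right.
The lowest electronegativity among these belongs to Ca.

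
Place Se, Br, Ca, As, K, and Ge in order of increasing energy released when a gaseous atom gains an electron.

K is in period 4, group 1; Ca is in period 4, group 2; Ge is in period 4, group 14; As is in period 4, group 15; Se is in period 4, group 16; Br is in period 4, group 17.
Adding an electron releases more energy for atoms nearer the top right (short of the noble gases).
All lie in period 4; the across-period trend (electron affinity increases left to right) applies, with the exception below.
Note the exception: K has a higher electron affinity than Ca, contrary to the simple trend — adding an electron to Ca (ns²) has to open a new, higher-energy np subshell, which is unfavourable.
Note the exception: Ge has a higher electron affinity than As, contrary to the simple trend — adding an electron to As's half-filled 4p³ is unfavourable, so Ge (4p²) has the more exothermic EA.
Tabulated electron affinity (kJ/mol): K 48, Ca 2, Ge 119, As 78, Se 195, Br 325.
So from lowest to highest: Ca < K < As < Ge < Se < Br.

Ca, K, As, Ge, Se, Br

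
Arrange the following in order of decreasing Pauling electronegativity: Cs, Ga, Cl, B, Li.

Cl > B > Ga > Li > Cs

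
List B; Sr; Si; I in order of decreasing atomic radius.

Sr > I > Si > B

Radius decreases left→right (rising Z_eff, same n) and increases top→bottom (higher n).
Here both period and group differ, so the two effects have to be weighed against each other.
Si > B: period and group pull opposite ways; the down-group shift dominates (116 vs 85 pm).
I > Si: period and group pull opposite ways; the down-group shift dominates (133 vs 116 pm).
Sr > I: both are in period 5; the period trend gives Sr the larger value.
Tabulated atomic radius (pm): B 85, Si 116, Sr 185, I 133.
So from largest to smallest: Sr > I > Si > B.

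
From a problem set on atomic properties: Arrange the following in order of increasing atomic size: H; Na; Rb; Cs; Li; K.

H is in period 1, group 1; Li is in period 2, group 1; Na is in period 3, group 1; K is in period 4, group 1; Rb is in period 5, group 1; Cs is in period 6, group 1.
Atomic radius shrinks across a period as nuclear charge pulls the same shell inward, and grows down a group as new shells are added.
All are in group 1, so atomic radius increases down the group.
So from smallest to largest: H < Li < Na < K < Rb < Cs.

H < Li < Na < K < Rb < Cs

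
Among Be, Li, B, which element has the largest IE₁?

Be

Across a period the outer electron is held more tightly (higher IE₁); down a group it sits in a higher shell, more shielded, and comes off more easily.
All lie in period 2; the across-period trend (first ionization energy increases left to right) applies, with the exception below.
Note the exception: Be has a higher first ionization energy than B, contrary to the simple trend — removing B's lone 2p electron is easier than breaking Be's filled 2s².
For reference (kJ/mol): Li 520, Be 900, B 801.
The largest IE₁ among these belongs to Be.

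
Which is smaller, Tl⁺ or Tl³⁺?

Tl³⁺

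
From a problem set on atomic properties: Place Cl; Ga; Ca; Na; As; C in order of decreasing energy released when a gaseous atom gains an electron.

C is in period 2, group 14; Na is in period 3, group 1; Cl is in period 3, group 17; Ca is in period 4, group 2; Ga is in period 4, group 13; As is in period 4, group 15.
Electron affinity generally becomes more exothermic across a period toward the halogens and less exothermic down a group.
Neither a single period nor a single group — weigh both effects.
Ga > Ca: both are in period 4; the period trend gives Ga the larger value.
Na > Ga: the two effects oppose for this pair; the down-group effect wins (53 vs 29 kJ/mol).
As > Na: the two effects oppose for this pair; the across-period effect wins (78 vs 53 kJ/mol).
C > As: the two effects oppose for this pair; the down-group effect wins (122 vs 78 kJ/mol).
Cl > C: the two effects oppose for this pair; the across-period effect wins (349 vs 122 kJ/mol).
Tabulated electron affinity (kJ/mol): C 122, Na 53, Cl 349, Ca 2, Ga 29, As 78.
So from highest to lowest: Cl > C > As > Na > Ga > Ca.

Cl > C > As > Na > Ga > Ca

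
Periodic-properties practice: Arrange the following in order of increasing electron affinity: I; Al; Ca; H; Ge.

Atoms with high Z_eff and room in the valence shell (especially the halogens) have the most exothermic electron affinities.
These span different periods and groups, so the two trends combine.
Al > Ca: relative to Ca, both the across-period and down-group shifts push Al's electron affinity up.
H > Al: period and group pull opposite ways; the down-group shift dominates (73 vs 42 kJ/mol).
Ge > H: the two effects oppose for this pair; the across-period effect wins (119 vs 73 kJ/mol).
I > Ge: the two effects oppose for this pair; the across-period effect wins (295 vs 119 kJ/mol).
Approximate values (kJ/mol): H 73, Al 42, Ca 2, Ge 119, I 295.
So from lowest to highest: Ca < Al < H < Ge < I.

Ca, Al, H, Ge, I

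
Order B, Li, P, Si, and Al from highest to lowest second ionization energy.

Consider each +1 ion: B⁺ still has 2 valence electrons; Li⁺ is the bare [He] core; P⁺ still has 4 valence electrons; Si⁺ still has 3 valence electrons; Al⁺ still has 2 valence electrons.
Core electrons are held far more tightly than valence electrons, so Li tops the IE_2 order.
Valence configurations: B⁺ [He]2s², P⁺ [Ne]3s²3p², Si⁺ [Ne]3s²3p¹, Al⁺ [Ne]3s².
Si⁺ loses a lone 3p electron whereas Al⁺ must break into a filled 3s² pair, so IE_2(Al) > IE_2(Si) even though Si has the higher nuclear charge.
The numbers (kJ/mol): B 2427, Li 7298, P 1907, Si 1577, Al 1817.
Overall IE_2 order: Si < Al < P < B < Li.

Li, B, P, Al, Si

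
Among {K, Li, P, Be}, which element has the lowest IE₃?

IE_3 is the cost of taking one more electron from the +2 cation: K²⁺ is already 1 electron into the core; Li²⁺ is already 1 electron into the core; P²⁺ still has 3 valence electrons; Be²⁺ is the bare [He] core.
Core electrons are held far more tightly than valence electrons, so K, Li and Be top the IE_3 order.
Approximate IE_3 values (kJ/mol): K 4420, Li 11815, P 2914, Be 14849.
Putting it together, IE_3: P < K < Li < Be.

P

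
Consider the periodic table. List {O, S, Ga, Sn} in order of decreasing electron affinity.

Electron affinity generally becomes more exothermic across a period toward the halogens and less exothermic down a group.
Neither a single period nor a single group — weigh both effects.
Sn > Ga: period and group pull opposite ways; the across-period shift dominates (107 vs 29 kJ/mol).
O > Sn: relative to Sn, both the across-period and down-group shifts push O's electron affinity up.
S > O: this pair runs against the simple trend — see the exception note.
Note the exception: S has a higher electron affinity than O, contrary to the simple trend — the compact 2p subshell of O repels the added electron more than S's larger 3p does.
Approximate values (kJ/mol): O 141, S 200, Ga 29, Sn 107.
So from highest to lowest: S > O > Sn > Ga.

S > O > Sn > Ga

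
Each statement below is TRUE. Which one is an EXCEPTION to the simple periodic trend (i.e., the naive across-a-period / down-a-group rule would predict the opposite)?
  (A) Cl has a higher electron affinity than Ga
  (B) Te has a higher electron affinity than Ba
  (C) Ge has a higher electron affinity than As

The general trend: electron affinity increases across a period and decreases down a group.
(A) Cl (period 3, group 17) vs Ga (period 4, group 13): the stated order agrees with the simple trend.
(B) Te (period 5, group 16) vs Ba (period 6, group 2): the stated order agrees with the simple trend.
(C) Ge (period 4, group 14) vs As (period 4, group 15): the stated order contradicts the simple trend.
The exception is (C): adding an electron to As's half-filled 4p³ is unfavourable, so Ge (4p²) has the more exothermic EA.

(C)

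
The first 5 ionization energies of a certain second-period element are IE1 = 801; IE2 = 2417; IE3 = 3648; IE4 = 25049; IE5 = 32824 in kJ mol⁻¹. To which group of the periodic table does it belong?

Look for the largest jump between consecutive ionization energies: IE4/IE3 ≈ 6.9, far larger than any earlier ratio.
That jump marks the point where a core electron is being removed. So the atom has 3 valence electrons.
A main-group element with 3 valence electrons is in group 13.

Group 13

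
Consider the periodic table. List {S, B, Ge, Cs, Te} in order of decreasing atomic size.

Cs > Te > Ge > S > B

Moving right in a period, electrons are added to the same shell under a stronger nuclear pull, so atoms get smaller; moving down, a new shell is opened and atoms get larger.
These span different periods and groups, so the two trends combine.
S > B: the two effects oppose for this pair; the down-group effect wins (103 vs 85 pm).
Ge > S: relative to S, both the across-period and down-group shifts push Ge's atomic radius up.
Te > Ge: period and group pull opposite ways; the down-group shift dominates (136 vs 121 pm).
Cs > Te: both effects reinforce here, so Cs is clearly the larger of the two.
Tabulated atomic radius (pm): B 85, S 103, Ge 121, Te 136, Cs 232.
So from largest to smallest: Cs > Te > Ge > S > B.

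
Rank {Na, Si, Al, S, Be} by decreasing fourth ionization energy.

The fourth ionization energy removes an electron from the +3 ion. For each element: Na³⁺ is already 2 electrons into the core; Si³⁺ still has 1 valence electron; Al³⁺ is the bare [Ne] core; S³⁺ still has 3 valence electrons; Be³⁺ is already 1 electron into the core.
Core electrons are held far more tightly than valence electrons, so Na, Al and Be top the IE_4 order.
Valence configurations: Si³⁺ [Ne]3s¹, S³⁺ [Ne]3s²3p¹.
The numbers (kJ/mol): Na 9543, Si 4356, Al 11577, S 4556, Be 21007.
Hence IE_4: Si < S < Na < Al < Be.

Be, Al, Na, S, Si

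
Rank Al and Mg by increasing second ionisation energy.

Mg < Al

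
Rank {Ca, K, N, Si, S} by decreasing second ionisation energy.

K, N, S, Si, Ca

Consider each +1 ion: Ca⁺ still has 1 valence electron; K⁺ is the bare [Ar] core; N⁺ still has 4 valence electrons; Si⁺ still has 3 valence electrons; S⁺ still has 5 valence electrons.
Core electrons are held far more tightly than valence electrons, so K tops the IE_2 order.
Valence configurations: Ca⁺ [Ar]4s¹, N⁺ [He]2s²2p², Si⁺ [Ne]3s²3p¹, S⁺ [Ne]3s²3p³.
The numbers (kJ/mol): Ca 1145, K 3052, N 2856, Si 1577, S 2252.
So the second ionization energies run Ca < Si < S < N < K.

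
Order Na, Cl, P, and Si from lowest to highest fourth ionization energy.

Si < P < Cl < Na

Consider each +3 ion: Na³⁺ is already 2 electrons into the core; Cl³⁺ still has 4 valence electrons; P³⁺ still has 2 valence electrons; Si³⁺ still has 1 valence electron.
Pulling an electron out of a noble-gas core costs far more than removing a remaining valence electron, so Na sits at the high end of IE_4.
Valence configurations: Cl³⁺ [Ne]3s²3p², P³⁺ [Ne]3s², Si³⁺ [Ne]3s¹.
Approximate IE_4 values (kJ/mol): Na 9543, Cl 5159, P 4964, Si 4356.
So the fourth ionization energies run Si < P < Cl < Na.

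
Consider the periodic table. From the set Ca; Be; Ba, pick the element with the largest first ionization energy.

Be

IE₁ increases left→right with effective nuclear charge and decreases top→bottom as the valence shell moves farther out.
All are in group 2, so first ionization energy increases up the group.
The largest first ionization energy among these belongs to Be.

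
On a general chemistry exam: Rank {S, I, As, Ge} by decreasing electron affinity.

Adding an electron releases more energy for atoms nearer the top right (short of the noble gases).
These span different periods and groups, so the two trends combine.
Ge > As: this pair runs against the simple trend — see the exception note.
S > Ge: relative to Ge, both the across-period and down-group shifts push S's electron affinity up.
I > S: the two effects oppose for this pair; the across-period effect wins (295 vs 200 kJ/mol).
Note the exception: Ge has a higher electron affinity than As, contrary to the simple trend — adding an electron to As's half-filled 4p³ is unfavourable, so Ge (4p²) has the more exothermic EA.
For reference (kJ/mol): S 200, Ge 119, As 78, I 295.
So from highest to lowest: I > S > Ge > As.

I > S > Ge > As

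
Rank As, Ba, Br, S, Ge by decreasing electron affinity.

Br > S > Ge > As > Ba

S is in period 3, group 16; Ge is in period 4, group 14; As is in period 4, group 15; Br is in period 4, group 17; Ba is in period 6, group 2.
Atoms with high Z_eff and room in the valence shell (especially the halogens) have the most exothermic electron affinities.
Neither a single period nor a single group — weigh both effects.
As > Ba: both effects reinforce here, so As is clearly the higher of the two.
Ge > As: this pair runs against the simple trend — see the exception note.
S > Ge: both effects reinforce here, so S is clearly the higher of the two.
Br > S: period and group pull opposite ways; the across-period shift dominates (325 vs 200 kJ/mol).
Note the exception: Ge has a higher electron affinity than As, contrary to the simple trend — adding an electron to As's half-filled 4p³ is unfavourable, so Ge (4p²) has the more exothermic EA.
Tabulated electron affinity (kJ/mol): S 200, Ge 119, As 78, Br 325, Ba 14.
So from highest to lowest: Br > S > Ge > As > Ba.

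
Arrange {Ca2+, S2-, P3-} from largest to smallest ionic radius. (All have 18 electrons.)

P3-, S2-, Ca2+

All of these have 18 electrons, so size is governed by nuclear charge alone: the more protons, the stronger the pull on the same electron cloud, and the smaller the ion.
Nuclear charges: Ca2+ (Z=20), S2- (Z=16), P3- (Z=15).
Largest to smallest: P3- > S2- > Ca2+.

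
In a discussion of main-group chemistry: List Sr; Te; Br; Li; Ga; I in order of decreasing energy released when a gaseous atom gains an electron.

Br > I > Te > Li > Ga > Sr

Li is in period 2, group 1; Ga is in period 4, group 13; Br is in period 4, group 17; Sr is in period 5, group 2; Te is in period 5, group 16; I is in period 5, group 17.
EA tends to increase across a period and decrease down a group, though the pattern is less regular than for IE or radius.
Neither a single period nor a single group — weigh both effects.
Ga > Sr: relative to Sr, both the across-period and down-group shifts push Ga's electron affinity up.
Li > Ga: period and group pull opposite ways; the down-group shift dominates (60 vs 29 kJ/mol).
Te > Li: the two effects oppose for this pair; the across-period effect wins (190 vs 60 kJ/mol).
I > Te: I lies to the right of Te in period 5, so the across-period effect alone puts I higher.
Br > I: they share group 17; the group trend gives Br the larger value.
Approximate values (kJ/mol): Li 60, Ga 29, Br 325, Sr 5, Te 190, I 295.
So from highest to lowest: Br > I > Te > Li > Ga > Sr.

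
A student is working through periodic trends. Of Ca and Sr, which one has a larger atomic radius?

Sr

Ca is in period 4, group 2; Sr is in period 5, group 2.
Atomic radius shrinks across a period as nuclear charge pulls the same shell inward, and grows down a group as new shells are added.
All are in group 2, so atomic radius increases down the group.
So Sr has the larger atomic radius (Sr > Ca).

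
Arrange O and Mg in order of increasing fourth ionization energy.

After 3 electrons have been removed, what remains? O³⁺ still has 3 valence electrons; Mg³⁺ is already 1 electron into the core.
Breaking into a closed-shell core is much more expensive than removing a leftover valence electron — Mg has the largest IE_4 here.
Approximate IE_4 values (kJ/mol): O 7469, Mg 10543.
So the fourth ionization energies run O < Mg.

O, Mg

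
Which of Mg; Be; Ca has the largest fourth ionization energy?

Be

Consider each +3 ion: Mg³⁺ is already 1 electron into the core; Be³⁺ is already 1 electron into the core; Ca³⁺ is already 1 electron into the core.
All of these are removing an electron from a noble-gas core or deeper; the smaller core (lower principal quantum number) is held far more tightly, and within a period the higher nuclear charge binds the same core more tightly.
The numbers (kJ/mol): Mg 10543, Be 21007, Ca 6491.
Hence IE_4: Ca < Mg < Be.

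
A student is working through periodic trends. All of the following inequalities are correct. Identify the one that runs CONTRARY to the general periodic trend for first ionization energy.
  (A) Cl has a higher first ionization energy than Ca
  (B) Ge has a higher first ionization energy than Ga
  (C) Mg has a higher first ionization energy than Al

(C)

The general trend: first ionization energy increases across a period and decreases down a group.
(A) Cl (period 3, group 17) vs Ca (period 4, group 2): the stated order agrees with the simple trend.
(B) Ge (period 4, group 14) vs Ga (period 4, group 13): the stated order agrees with the simple trend.
(C) Mg (period 3, group 2) vs Al (period 3, group 13): the stated order contradicts the simple trend.
The exception is (C): Al's single 3p electron is easier to remove than one from Mg's filled 3s².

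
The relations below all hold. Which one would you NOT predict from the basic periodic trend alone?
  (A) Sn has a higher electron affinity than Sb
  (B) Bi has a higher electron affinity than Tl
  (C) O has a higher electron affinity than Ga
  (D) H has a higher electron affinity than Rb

(A)

The general trend: electron affinity increases across a period and decreases down a group.
(A) Sn (period 5, group 14) vs Sb (period 5, group 15): the stated order contradicts the simple trend.
(B) Bi (period 6, group 15) vs Tl (period 6, group 13): the stated order agrees with the simple trend.
(C) O (period 2, group 16) vs Ga (period 4, group 13): the stated order agrees with the simple trend.
(D) H (period 1, group 1) vs Rb (period 5, group 1): the stated order agrees with the simple trend.
The exception is (A): adding an electron to Sb's half-filled 5p³ is unfavourable, so Sn has the more exothermic EA.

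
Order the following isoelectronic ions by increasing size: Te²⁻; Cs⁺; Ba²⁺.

Ba²⁺, Cs⁺, Te²⁻

All of these have 54 electrons, so size is governed by nuclear charge alone: the more protons, the stronger the pull on the same electron cloud, and the smaller the ion.
Nuclear charges: Ba²⁺ (Z=56), Cs⁺ (Z=55), Te²⁻ (Z=52).
Smallest to largest: Ba²⁺ < Cs⁺ < Te²⁻.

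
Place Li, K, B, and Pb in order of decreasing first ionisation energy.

B > Pb > Li > K

Li is in period 2, group 1; B is in period 2, group 13; K is in period 4, group 1; Pb is in period 6, group 14.
First ionization energy rises across a period (greater Z_eff holds electrons more tightly) and falls down a group (valence electrons are farther from the nucleus).
Here both period and group differ, so the two effects have to be weighed against each other.
Li > K: they share group 1; the group trend gives Li the larger value.
Pb > Li: the two effects oppose for this pair; the across-period effect wins (716 vs 520 kJ/mol).
B > Pb: the two effects oppose for this pair; the down-group effect wins (801 vs 716 kJ/mol).
Tabulated first ionization energy (kJ/mol): Li 520, B 801, K 419, Pb 716.
So from highest to lowest: B > Pb > Li > K.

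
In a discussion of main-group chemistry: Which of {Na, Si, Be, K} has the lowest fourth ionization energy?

Consider each +3 ion: Na³⁺ is already 2 electrons into the core; Si³⁺ still has 1 valence electron; Be³⁺ is already 1 electron into the core; K³⁺ is already 2 electrons into the core.
Pulling an electron out of a noble-gas core costs far more than removing a remaining valence electron, so K, Na and Be sit at the high end of IE_4.
The numbers (kJ/mol): Na 9543, Si 4356, Be 21007, K 5877.
So the fourth ionization energies run Si < K < Na < Be.

Si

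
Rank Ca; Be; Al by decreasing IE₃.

Be > Ca > Al

The third ionization energy removes an electron from the +2 ion. For each element: Ca²⁺ is the bare [Ar] core; Be²⁺ is the bare [He] core; Al²⁺ still has 1 valence electron.
Pulling an electron out of a noble-gas core costs far more than removing a remaining valence electron, so Ca and Be sit at the high end of IE_3.
Approximate IE_3 values (kJ/mol): Ca 4912, Be 14849, Al 2745.
So the third ionization energies run Al < Ca < Be.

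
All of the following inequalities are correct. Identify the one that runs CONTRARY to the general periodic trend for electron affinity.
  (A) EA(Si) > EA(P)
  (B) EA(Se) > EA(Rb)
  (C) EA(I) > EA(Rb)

(A)

The general trend: electron affinity increases across a period and decreases down a group.
(A) Si (period 3, group 14) vs P (period 3, group 15): the stated order contradicts the simple trend.
(B) Se (period 4, group 16) vs Rb (period 5, group 1): the stated order agrees with the simple trend.
(C) I (period 5, group 17) vs Rb (period 5, group 1): the stated order agrees with the simple trend.
The exception is (A): adding an electron to P's half-filled 3p³ is unfavourable, so Si (3p²) has the more exothermic EA.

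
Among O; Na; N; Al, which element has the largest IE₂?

IE_2 is the cost of taking one more electron from the +1 cation: O⁺ still has 5 valence electrons; Na⁺ is the bare [Ne] core; N⁺ still has 4 valence electrons; Al⁺ still has 2 valence electrons.
Pulling an electron out of a noble-gas core costs far more than removing a remaining valence electron, so Na sits at the high end of IE_2.
Valence configurations: O⁺ [He]2s²2p³, N⁺ [He]2s²2p², Al⁺ [Ne]3s².
The numbers (kJ/mol): O 3388, Na 4562, N 2856, Al 1817.
Putting it together, IE_2: Al < N < O < Na.

Na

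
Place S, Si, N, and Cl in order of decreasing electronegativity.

Smaller atoms with higher effective nuclear charge are more electronegative.
Here both period and group differ, so the two effects have to be weighed against each other.
S > Si: S lies to the right of Si in period 3, so the across-period effect alone puts S higher.
N > S: period and group pull opposite ways; the down-group shift dominates (3.04 vs 2.58).
Cl > N: the two effects oppose for this pair; the across-period effect wins (3.16 vs 3.04).
Tabulated electronegativity (Pauling): N 3.04, Si 1.90, S 2.58, Cl 3.16.
So from highest to lowest: Cl > N > S > Si.

Cl, N, S, Si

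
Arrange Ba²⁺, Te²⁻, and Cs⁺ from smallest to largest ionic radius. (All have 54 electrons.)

All of these have 54 electrons, so size is governed by nuclear charge alone: the more protons, the stronger the pull on the same electron cloud, and the smaller the ion.
Nuclear charges: Ba²⁺ (Z=56), Cs⁺ (Z=55), Te²⁻ (Z=52).
Smallest to largest: Ba²⁺ < Cs⁺ < Te²⁻.

Ba²⁺ < Cs⁺ < Te²⁻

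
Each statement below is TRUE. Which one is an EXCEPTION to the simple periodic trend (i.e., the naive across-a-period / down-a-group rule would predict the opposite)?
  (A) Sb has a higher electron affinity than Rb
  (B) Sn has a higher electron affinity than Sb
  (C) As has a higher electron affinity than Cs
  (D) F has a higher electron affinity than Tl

The general trend: electron affinity increases across a period and decreases down a group.
(A) Sb (period 5, group 15) vs Rb (period 5, group 1): the stated order agrees with the simple trend.
(B) Sn (period 5, group 14) vs Sb (period 5, group 15): the stated order contradicts the simple trend.
(C) As (period 4, group 15) vs Cs (period 6, group 1): the stated order agrees with the simple trend.
(D) F (period 2, group 17) vs Tl (period 6, group 13): the stated order agrees with the simple trend.
The exception is (B): adding an electron to Sb's half-filled 5p³ is unfavourable, so Sn has the more exothermic EA.

(B)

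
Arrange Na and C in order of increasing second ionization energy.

IE_2 is the cost of taking one more electron from the +1 cation: Na⁺ is the bare [Ne] core; C⁺ still has 3 valence electrons.
Core electrons are held far more tightly than valence electrons, so Na tops the IE_2 order.
Tabulated IE_2 (kJ/mol): Na 4562, C 2353.
Hence IE_2: C < Na.

C < Na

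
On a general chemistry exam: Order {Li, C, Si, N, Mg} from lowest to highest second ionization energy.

IE_2 is the cost of taking one more electron from the +1 cation: Li⁺ is the bare [He] core; C⁺ still has 3 valence electrons; Si⁺ still has 3 valence electrons; N⁺ still has 4 valence electrons; Mg⁺ still has 1 valence electron.
Breaking into a closed-shell core is much more expensive than removing a leftover valence electron — Li has the largest IE_2 here.
Valence configurations: C⁺ [He]2s²2p¹, Si⁺ [Ne]3s²3p¹, N⁺ [He]2s²2p², Mg⁺ [Ne]3s¹.
Tabulated IE_2 (kJ/mol): Li 7298, C 2353, Si 1577, N 2856, Mg 1451.
So the second ionization energies run Mg < Si < C < N < Li.

Mg, Si, C, N, Li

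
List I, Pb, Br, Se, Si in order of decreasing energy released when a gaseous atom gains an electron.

Br, I, Se, Si, Pb

Si is in period 3, group 14; Se is in period 4, group 16; Br is in period 4, group 17; I is in period 5, group 17; Pb is in period 6, group 14.
Adding an electron releases more energy for atoms nearer the top right (short of the noble gases).
Here both period and group differ, so the two effects have to be weighed against each other.
Si > Pb: Si sits above Pb in group 14, so the down-group effect alone puts Si higher.
Se > Si: the two effects oppose for this pair; the across-period effect wins (195 vs 134 kJ/mol).
I > Se: period and group pull opposite ways; the across-period shift dominates (295 vs 195 kJ/mol).
Br > I: they share group 17; the group trend gives Br the larger value.
Approximate values (kJ/mol): Si 134, Se 195, Br 325, I 295, Pb 35.
So from highest to lowest: Br > I > Se > Si > Pb.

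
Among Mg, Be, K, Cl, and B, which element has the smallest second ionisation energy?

Consider each +1 ion: Mg⁺ still has 1 valence electron; Be⁺ still has 1 valence electron; K⁺ is the bare [Ar] core; Cl⁺ still has 6 valence electrons; B⁺ still has 2 valence electrons.
Pulling an electron out of a noble-gas core costs far more than removing a remaining valence electron, so K sits at the high end of IE_2.
Valence configurations: Mg⁺ [Ne]3s¹, Be⁺ [He]2s¹, Cl⁺ [Ne]3s²3p⁴, B⁺ [He]2s².
Tabulated IE_2 (kJ/mol): Mg 1451, Be 1757, K 3052, Cl 2298, B 2427.
Putting it together, IE_2: Mg < Be < Cl < B < K.

Mg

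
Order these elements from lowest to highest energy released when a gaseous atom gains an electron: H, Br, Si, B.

B, H, Si, Br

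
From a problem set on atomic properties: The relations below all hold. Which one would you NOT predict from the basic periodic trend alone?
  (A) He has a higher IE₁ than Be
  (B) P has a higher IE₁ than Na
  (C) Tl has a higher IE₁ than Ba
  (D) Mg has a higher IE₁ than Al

The general trend: IE₁ increases across a period and decreases down a group.
(A) He (period 1, group 18) vs Be (period 2, group 2): the stated order agrees with the simple trend.
(B) P (period 3, group 15) vs Na (period 3, group 1): the stated order agrees with the simple trend.
(C) Tl (period 6, group 13) vs Ba (period 6, group 2): the stated order agrees with the simple trend.
(D) Mg (period 3, group 2) vs Al (period 3, group 13): the stated order contradicts the simple trend.
The exception is (D): Al's single 3p electron is easier to remove than one from Mg's filled 3s².

(D)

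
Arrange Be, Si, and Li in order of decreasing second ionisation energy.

Li > Be > Si

The second ionization energy removes an electron from the +1 ion. For each element: Be⁺ still has 1 valence electron; Si⁺ still has 3 valence electrons; Li⁺ is the bare [He] core.
Core electrons are held far more tightly than valence electrons, so Li tops the IE_2 order.
Valence configurations: Be⁺ [He]2s¹, Si⁺ [Ne]3s²3p¹.
Approximate IE_2 values (kJ/mol): Be 1757, Si 1577, Li 7298.
Hence IE_2: Si < Be < Li.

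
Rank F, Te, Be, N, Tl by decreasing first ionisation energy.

F, N, Be, Te, Tl

IE₁ increases left→right with effective nuclear charge and decreases top→bottom as the valence shell moves farther out.
Neither a single period nor a single group — weigh both effects.
Te > Tl: both effects reinforce here, so Te is clearly the higher of the two.
Be > Te: the two effects oppose for this pair; the down-group effect wins (900 vs 869 kJ/mol).
N > Be: N lies to the right of Be in period 2, so the across-period effect alone puts N higher.
F > N: both are in period 2; the period trend gives F the larger value.
Tabulated first ionization energy (kJ/mol): Be 900, N 1402, F 1681, Te 869, Tl 589.
So from highest to lowest: F > N > Be > Te > Tl.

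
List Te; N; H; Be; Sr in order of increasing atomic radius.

H < N < Be < Te < Sr

Moving right in a period, electrons are added to the same shell under a stronger nuclear pull, so atoms get smaller; moving down, a new shell is opened and atoms get larger.
Here both period and group differ, so the two effects have to be weighed against each other.
N > H: period and group pull opposite ways; the down-group shift dominates (71 vs 32 pm).
Be > N: both are in period 2; the period trend gives Be the larger value.
Te > Be: period and group pull opposite ways; the down-group shift dominates (136 vs 102 pm).
Sr > Te: both are in period 5; the period trend gives Sr the larger value.
Approximate values (pm): H 32, Be 102, N 71, Sr 185, Te 136.
So from smallest to largest: H < N < Be < Te < Sr.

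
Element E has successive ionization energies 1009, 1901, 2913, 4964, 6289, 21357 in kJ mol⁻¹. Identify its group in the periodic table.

Look for the largest jump between consecutive ionization energies: IE6/IE5 ≈ 3.4, far larger than any earlier ratio.
That jump marks the point where a core electron is being removed. So the atom has 5 valence electrons.
A main-group element with 5 valence electrons is in group 15.

Group 15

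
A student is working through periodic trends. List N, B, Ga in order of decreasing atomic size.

Ga > B > N

B is in period 2, group 13; N is in period 2, group 15; Ga is in period 4, group 13.
Atomic radius shrinks across a period as nuclear charge pulls the same shell inward, and grows down a group as new shells are added.
These span different periods and groups, so the two trends combine.
B > N: both are in period 2; the period trend gives B the larger value.
Ga > B: they share group 13; the group trend gives Ga the larger value.
For reference (pm): B 85, N 71, Ga 124.
So from largest to smallest: Ga > B > N.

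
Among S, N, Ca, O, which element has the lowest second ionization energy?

The second ionization energy removes an electron from the +1 ion. For each element: S⁺ still has 5 valence electrons; N⁺ still has 4 valence electrons; Ca⁺ still has 1 valence electron; O⁺ still has 5 valence electrons.
All are still removing valence electrons, so compare the +1 ions as you would atoms: IE_2 generally rises across a period (higher Z_eff) and falls down a group (larger shell), subject to the usual subshell exceptions.
Valence configurations: S⁺ [Ne]3s²3p³, N⁺ [He]2s²2p², Ca⁺ [Ar]4s¹, O⁺ [He]2s²2p³.
Tabulated IE_2 (kJ/mol): S 2252, N 2856, Ca 1145, O 3388.
Overall IE_2 order: Ca < S < N < O.

Ca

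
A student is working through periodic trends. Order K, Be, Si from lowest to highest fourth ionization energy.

Si < K < Be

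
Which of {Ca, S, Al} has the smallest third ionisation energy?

Al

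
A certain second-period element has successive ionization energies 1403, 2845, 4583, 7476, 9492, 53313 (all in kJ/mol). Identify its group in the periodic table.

Group 15

Look for the largest jump between consecutive ionization energies: IE6/IE5 ≈ 5.6, far larger than any earlier ratio.
That jump marks the point where a core electron is being removed. So the atom has 5 valence electrons.
A main-group element with 5 valence electrons is in group 15.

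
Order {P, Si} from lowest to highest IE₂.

Si < P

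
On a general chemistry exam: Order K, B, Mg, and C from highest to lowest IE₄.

B > Mg > C > K

The fourth ionization energy removes an electron from the +3 ion. For each element: K³⁺ is already 2 electrons into the core; B³⁺ is the bare [He] core; Mg³⁺ is already 1 electron into the core; C³⁺ still has 1 valence electron.
Usually core removal costs more than valence removal, but here the competition is close: a tightly held n=2 valence electron can cost more to remove than an n=3 core electron, so the actual values have to decide it.
Approximate IE_4 values (kJ/mol): K 5877, B 25026, Mg 10543, C 6223.
Putting it together, IE_4: K < C < Mg < B.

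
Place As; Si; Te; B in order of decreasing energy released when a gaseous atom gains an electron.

EA tends to increase across a period and decrease down a group, though the pattern is less regular than for IE or radius.
These sit on a diagonal, where the across-period and down-group effects partly cancel.
As > B: period and group pull opposite ways; the across-period shift dominates (78 vs 27 kJ/mol).
Si > As: period and group pull opposite ways; the down-group shift dominates (134 vs 78 kJ/mol).
Te > Si: the two effects oppose for this pair; the across-period effect wins (190 vs 134 kJ/mol).
Tabulated electron affinity (kJ/mol): B 27, Si 134, As 78, Te 190.
So from highest to lowest: Te > Si > As > B.

Te, Si, As, B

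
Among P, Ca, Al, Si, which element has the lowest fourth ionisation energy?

Si

IE_4 is the cost of taking one more electron from the +3 cation: P³⁺ still has 2 valence electrons; Ca³⁺ is already 1 electron into the core; Al³⁺ is the bare [Ne] core; Si³⁺ still has 1 valence electron.
Breaking into a closed-shell core is much more expensive than removing a leftover valence electron — Ca and Al have the largest IE_4 here.
Valence configurations: P³⁺ [Ne]3s², Si³⁺ [Ne]3s¹.
Approximate IE_4 values (kJ/mol): P 4964, Ca 6491, Al 11577, Si 4356.
Hence IE_4: Si < P < Ca < Al.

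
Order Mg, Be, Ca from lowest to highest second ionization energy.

Ca < Mg < Be

The second ionization energy removes an electron from the +1 ion. For each element: Mg⁺ still has 1 valence electron; Be⁺ still has 1 valence electron; Ca⁺ still has 1 valence electron.
All are still removing valence electrons, so compare the +1 ions as you would atoms: IE_2 generally rises across a period (higher Z_eff) and falls down a group (larger shell), subject to the usual subshell exceptions.
Valence configurations: Mg⁺ [Ne]3s¹, Be⁺ [He]2s¹, Ca⁺ [Ar]4s¹.
Tabulated IE_2 (kJ/mol): Mg 1451, Be 1757, Ca 1145.
Hence IE_2: Ca < Mg < Be.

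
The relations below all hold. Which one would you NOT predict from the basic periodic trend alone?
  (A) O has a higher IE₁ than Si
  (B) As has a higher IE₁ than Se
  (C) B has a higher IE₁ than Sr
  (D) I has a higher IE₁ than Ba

The general trend: IE₁ increases across a period and decreases down a group.
(A) O (period 2, group 16) vs Si (period 3, group 14): the stated order agrees with the simple trend.
(B) As (period 4, group 15) vs Se (period 4, group 16): the stated order contradicts the simple trend.
(C) B (period 2, group 13) vs Sr (period 5, group 2): the stated order agrees with the simple trend.
(D) I (period 5, group 17) vs Ba (period 6, group 2): the stated order agrees with the simple trend.
The exception is (B): Se (4p⁴) ionizes more easily than half-filled As (4p³).

(B)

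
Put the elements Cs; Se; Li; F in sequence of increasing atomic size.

Li is in period 2, group 1; F is in period 2, group 17; Se is in period 4, group 16; Cs is in period 6, group 1.
Atomic radius shrinks across a period as nuclear charge pulls the same shell inward, and grows down a group as new shells are added.
Neither a single period nor a single group — weigh both effects.
Se > F: relative to F, both the across-period and down-group shifts push Se's atomic radius up.
Li > Se: the two effects oppose for this pair; the across-period effect wins (133 vs 116 pm).
Cs > Li: Cs sits below Li in group 1, so the down-group effect alone puts Cs larger.
For reference (pm): Li 133, F 64, Se 116, Cs 232.
So from smallest to largest: F < Se < Li < Cs.

F < Se < Li < Cs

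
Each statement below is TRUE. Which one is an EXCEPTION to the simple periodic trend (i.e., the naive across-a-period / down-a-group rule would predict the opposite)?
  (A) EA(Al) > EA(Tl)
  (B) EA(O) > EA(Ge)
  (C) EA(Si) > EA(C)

The general trend: electron affinity increases across a period and decreases down a group.
(A) Al (period 3, group 13) vs Tl (period 6, group 13): the stated order agrees with the simple trend.
(B) O (period 2, group 16) vs Ge (period 4, group 14): the stated order agrees with the simple trend.
(C) Si (period 3, group 14) vs C (period 2, group 14): the stated order contradicts the simple trend.
The exception is (C): Si's larger, more diffuse 3p orbitals accept an added electron slightly more readily than C's compact 2p.

(C)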